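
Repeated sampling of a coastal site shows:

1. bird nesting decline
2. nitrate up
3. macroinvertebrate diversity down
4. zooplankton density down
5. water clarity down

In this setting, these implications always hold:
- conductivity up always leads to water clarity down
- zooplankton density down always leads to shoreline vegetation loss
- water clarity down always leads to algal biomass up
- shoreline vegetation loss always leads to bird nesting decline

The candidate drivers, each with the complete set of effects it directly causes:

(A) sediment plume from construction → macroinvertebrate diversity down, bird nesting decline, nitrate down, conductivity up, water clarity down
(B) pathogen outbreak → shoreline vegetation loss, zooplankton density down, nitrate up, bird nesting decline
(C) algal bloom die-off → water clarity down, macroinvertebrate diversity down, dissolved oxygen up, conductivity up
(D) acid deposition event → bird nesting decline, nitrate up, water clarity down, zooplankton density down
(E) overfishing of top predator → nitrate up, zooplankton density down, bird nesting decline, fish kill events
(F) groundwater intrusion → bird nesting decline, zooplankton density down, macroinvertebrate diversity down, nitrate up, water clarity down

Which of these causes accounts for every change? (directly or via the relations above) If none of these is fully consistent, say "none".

F

For each candidate, compare predicted effects to what was observed:
(A) sediment plume from construction — fails on nitrate up, zooplankton density down (predicts nitrate down, not nitrate up)
(B) pathogen outbreak — bird nesting decline match; nitrate up match; macroinvertebrate diversity down miss; zooplankton density down match; water clarity down miss
(C) algal bloom die-off — does not account for bird nesting decline, nitrate up, zooplankton density down
(D) acid deposition event — bird nesting decline match; nitrate up match; macroinvertebrate diversity down miss; zooplankton density down match; water clarity down match
(E) overfishing of top predator — bird nesting decline match; nitrate up match; macroinvertebrate diversity down miss; zooplankton density down match; water clarity down miss
(F) groundwater intrusion — accounts for every observation
(F) alone accounts for all the evidence.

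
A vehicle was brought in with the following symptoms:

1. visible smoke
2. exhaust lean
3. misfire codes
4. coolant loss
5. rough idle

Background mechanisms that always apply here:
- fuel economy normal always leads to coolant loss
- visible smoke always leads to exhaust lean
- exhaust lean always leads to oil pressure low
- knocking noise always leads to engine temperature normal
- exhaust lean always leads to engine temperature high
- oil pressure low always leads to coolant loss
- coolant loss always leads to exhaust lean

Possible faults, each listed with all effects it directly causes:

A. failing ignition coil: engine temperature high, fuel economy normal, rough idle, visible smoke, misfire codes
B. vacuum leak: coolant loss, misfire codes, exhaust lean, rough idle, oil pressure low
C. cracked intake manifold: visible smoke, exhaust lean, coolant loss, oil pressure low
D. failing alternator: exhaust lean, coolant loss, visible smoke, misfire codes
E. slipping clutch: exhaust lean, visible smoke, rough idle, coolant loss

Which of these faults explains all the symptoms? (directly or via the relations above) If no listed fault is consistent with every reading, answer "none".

Checking each candidate against the observations:
(A) failing ignition coil — visible smoke ✓; exhaust lean ✓ (through visible smoke → exhaust lean); misfire codes ✓; coolant loss ✓ (through fuel economy normal → coolant loss); rough idle ✓
(B) vacuum leak — visible smoke ✗; exhaust lean ✓; misfire codes ✓; coolant loss ✓; rough idle ✓
(C) cracked intake manifold — visible smoke ✓; exhaust lean ✓; misfire codes ✗; coolant loss ✓; rough idle ✗
(D) failing alternator — does not account for rough idle
(E) slipping clutch — visible smoke ✓; exhaust lean ✓; misfire codes ✗; coolant loss ✓; rough idle ✓
(A) is the only candidate with no mismatches.

A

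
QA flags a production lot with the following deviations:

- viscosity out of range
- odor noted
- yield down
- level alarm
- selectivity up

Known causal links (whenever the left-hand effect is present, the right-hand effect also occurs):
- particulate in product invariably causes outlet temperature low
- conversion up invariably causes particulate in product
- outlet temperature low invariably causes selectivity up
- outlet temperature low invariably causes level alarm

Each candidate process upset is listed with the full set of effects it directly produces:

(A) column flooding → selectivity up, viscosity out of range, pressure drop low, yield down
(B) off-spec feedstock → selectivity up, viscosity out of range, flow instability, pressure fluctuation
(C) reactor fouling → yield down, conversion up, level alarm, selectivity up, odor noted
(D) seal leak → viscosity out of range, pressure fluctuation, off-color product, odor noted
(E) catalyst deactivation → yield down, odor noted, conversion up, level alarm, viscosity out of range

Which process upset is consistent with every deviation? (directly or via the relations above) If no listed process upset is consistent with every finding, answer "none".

Testing each hypothesis:
(A) column flooding — does not account for odor noted, level alarm
(B) off-spec feedstock — does not account for odor noted, yield down, level alarm
(C) reactor fouling — viscosity out of range -; odor noted +; yield down +; level alarm +; selectivity up +
(D) seal leak — does not account for yield down, level alarm, selectivity up
(E) catalyst deactivation — viscosity out of range +; odor noted +; yield down +; level alarm +; selectivity up + (through conversion up → particulate in product → outlet temperature low → selectivity up)
Only (E) is consistent with every observation.

E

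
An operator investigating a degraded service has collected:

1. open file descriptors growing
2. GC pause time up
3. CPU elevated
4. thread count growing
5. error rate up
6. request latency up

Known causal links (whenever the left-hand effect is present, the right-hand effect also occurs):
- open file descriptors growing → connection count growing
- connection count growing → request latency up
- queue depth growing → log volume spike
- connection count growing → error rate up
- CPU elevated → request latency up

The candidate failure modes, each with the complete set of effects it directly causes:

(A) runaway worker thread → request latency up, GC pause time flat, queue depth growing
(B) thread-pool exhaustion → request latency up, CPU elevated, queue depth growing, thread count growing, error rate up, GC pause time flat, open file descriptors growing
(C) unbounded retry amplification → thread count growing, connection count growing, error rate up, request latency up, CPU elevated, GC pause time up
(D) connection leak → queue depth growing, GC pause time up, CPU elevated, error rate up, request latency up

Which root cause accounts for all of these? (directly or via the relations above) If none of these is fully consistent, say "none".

Testing each hypothesis:
(A) runaway worker thread — fails on open file descriptors growing, GC pause time up, CPU elevated, thread count growing, error rate up (predicts GC pause time flat, not GC pause time up)
(B) thread-pool exhaustion — open file descriptors growing ✓; GC pause time up ✗; CPU elevated ✓; thread count growing ✓; error rate up ✓; request latency up ✓
(C) unbounded retry amplification — open file descriptors growing ✗; GC pause time up ✓; CPU elevated ✓; thread count growing ✓; error rate up ✓; request latency up ✓
(D) connection leak — does not account for open file descriptors growing, thread count growing
None of the listed candidates fits everything.

none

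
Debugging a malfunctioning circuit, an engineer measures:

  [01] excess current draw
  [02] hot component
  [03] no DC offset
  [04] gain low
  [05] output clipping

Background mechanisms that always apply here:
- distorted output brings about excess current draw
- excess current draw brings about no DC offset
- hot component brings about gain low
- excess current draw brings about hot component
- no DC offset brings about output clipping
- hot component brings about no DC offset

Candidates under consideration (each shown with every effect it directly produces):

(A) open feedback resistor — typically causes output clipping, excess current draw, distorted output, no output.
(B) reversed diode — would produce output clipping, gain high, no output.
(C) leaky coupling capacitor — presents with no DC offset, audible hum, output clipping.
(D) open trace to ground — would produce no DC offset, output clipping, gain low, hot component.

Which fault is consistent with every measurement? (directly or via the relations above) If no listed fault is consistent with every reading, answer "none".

A

Per-candidate check:
(A) open feedback resistor — excess current draw ✓; hot component ✓ (via excess current draw → hot component); no DC offset ✓ (via excess current draw → no DC offset); gain low ✓ (via excess current draw → hot component → gain low); output clipping ✓
(B) reversed diode — fails on excess current draw, hot component, no DC offset, gain low (predicts gain high, not gain low)
(C) leaky coupling capacitor — does not account for excess current draw, hot component, gain low
(D) open trace to ground — excess current draw ✗; hot component ✓; no DC offset ✓; gain low ✓; output clipping ✓
(A) is the only candidate with no mismatches.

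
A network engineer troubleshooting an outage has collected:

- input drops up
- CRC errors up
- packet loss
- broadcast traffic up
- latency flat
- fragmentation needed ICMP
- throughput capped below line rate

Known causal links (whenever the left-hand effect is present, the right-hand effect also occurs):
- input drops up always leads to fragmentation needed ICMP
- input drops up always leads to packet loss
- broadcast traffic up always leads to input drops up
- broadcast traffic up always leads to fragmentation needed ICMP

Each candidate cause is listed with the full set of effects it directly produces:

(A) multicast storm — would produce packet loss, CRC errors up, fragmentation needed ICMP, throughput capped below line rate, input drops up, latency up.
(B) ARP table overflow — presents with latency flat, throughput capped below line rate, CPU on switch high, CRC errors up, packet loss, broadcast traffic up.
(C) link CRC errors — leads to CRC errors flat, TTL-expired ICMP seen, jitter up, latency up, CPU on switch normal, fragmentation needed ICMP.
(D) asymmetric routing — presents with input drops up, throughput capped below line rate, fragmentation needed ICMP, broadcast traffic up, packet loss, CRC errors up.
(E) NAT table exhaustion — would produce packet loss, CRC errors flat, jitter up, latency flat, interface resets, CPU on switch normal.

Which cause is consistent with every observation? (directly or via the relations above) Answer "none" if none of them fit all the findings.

Testing each hypothesis:
(A) multicast storm — input drops up +; CRC errors up +; packet loss +; broadcast traffic up -; latency flat -; fragmentation needed ICMP +; throughput capped below line rate +
(B) ARP table overflow — input drops up + (via broadcast traffic up → input drops up); CRC errors up +; packet loss +; broadcast traffic up +; latency flat +; fragmentation needed ICMP + (via broadcast traffic up → fragmentation needed ICMP); throughput capped below line rate +
(C) link CRC errors — input drops up -; CRC errors up -; packet loss -; broadcast traffic up -; latency flat -; fragmentation needed ICMP +; throughput capped below line rate -
(D) asymmetric routing — input drops up +; CRC errors up +; packet loss +; broadcast traffic up +; latency flat -; fragmentation needed ICMP +; throughput capped below line rate +
(E) NAT table exhaustion — input drops up -; CRC errors up -; packet loss +; broadcast traffic up -; latency flat +; fragmentation needed ICMP -; throughput capped below line rate -
Only (B) is consistent with every observation.

B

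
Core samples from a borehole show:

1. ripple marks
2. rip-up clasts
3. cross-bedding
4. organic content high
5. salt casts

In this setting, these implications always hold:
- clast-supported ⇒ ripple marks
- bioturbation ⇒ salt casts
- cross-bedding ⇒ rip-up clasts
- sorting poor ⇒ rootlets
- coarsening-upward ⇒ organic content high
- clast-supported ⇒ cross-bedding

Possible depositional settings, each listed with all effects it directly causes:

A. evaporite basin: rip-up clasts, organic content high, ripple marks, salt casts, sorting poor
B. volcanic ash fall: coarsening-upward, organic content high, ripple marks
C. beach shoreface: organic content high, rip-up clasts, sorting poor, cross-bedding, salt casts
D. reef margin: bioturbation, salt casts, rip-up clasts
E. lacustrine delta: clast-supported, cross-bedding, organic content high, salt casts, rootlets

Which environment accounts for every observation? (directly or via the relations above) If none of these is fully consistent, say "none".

E

Per-candidate check:
(A) evaporite basin — ripple marks match; rip-up clasts match; cross-bedding miss; organic content high match; salt casts match
(B) volcanic ash fall — does not account for rip-up clasts, cross-bedding, salt casts
(C) beach shoreface — ripple marks miss; rip-up clasts match; cross-bedding match; organic content high match; salt casts match
(D) reef margin — does not account for ripple marks, cross-bedding, organic content high
(E) lacustrine delta — ripple marks match (by clast-supported → ripple marks); rip-up clasts match (by cross-bedding → rip-up clasts); cross-bedding match; organic content high match; salt casts match
Only (E) is consistent with every observation.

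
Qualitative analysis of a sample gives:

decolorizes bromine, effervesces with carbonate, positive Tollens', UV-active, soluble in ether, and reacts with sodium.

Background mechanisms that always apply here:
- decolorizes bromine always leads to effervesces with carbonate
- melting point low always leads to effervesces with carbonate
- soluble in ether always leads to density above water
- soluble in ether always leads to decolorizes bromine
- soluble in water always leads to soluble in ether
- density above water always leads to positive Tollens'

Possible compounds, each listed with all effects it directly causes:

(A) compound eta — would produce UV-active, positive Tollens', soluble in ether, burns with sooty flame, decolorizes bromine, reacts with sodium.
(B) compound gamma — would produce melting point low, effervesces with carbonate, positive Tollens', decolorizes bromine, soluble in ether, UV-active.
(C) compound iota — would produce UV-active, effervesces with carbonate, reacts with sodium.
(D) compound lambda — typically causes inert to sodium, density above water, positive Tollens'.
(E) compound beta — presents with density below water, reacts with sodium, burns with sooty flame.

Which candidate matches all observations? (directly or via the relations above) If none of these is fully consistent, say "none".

Per-candidate check:
(A) compound eta — decolorizes bromine ✓; effervesces with carbonate ✓ (by decolorizes bromine → effervesces with carbonate); positive Tollens' ✓; UV-active ✓; soluble in ether ✓; reacts with sodium ✓
(B) compound gamma — decolorizes bromine ✓; effervesces with carbonate ✓; positive Tollens' ✓; UV-active ✓; soluble in ether ✓; reacts with sodium ✗
(C) compound iota — decolorizes bromine ✗; effervesces with carbonate ✓; positive Tollens' ✗; UV-active ✓; soluble in ether ✗; reacts with sodium ✓
(D) compound lambda — fails on decolorizes bromine, effervesces with carbonate, UV-active, soluble in ether, reacts with sodium (predicts inert to sodium, not reacts with sodium)
(E) compound beta — decolorizes bromine ✗; effervesces with carbonate ✗; positive Tollens' ✗; UV-active ✗; soluble in ether ✗; reacts with sodium ✓
(A) alone accounts for all the evidence.

A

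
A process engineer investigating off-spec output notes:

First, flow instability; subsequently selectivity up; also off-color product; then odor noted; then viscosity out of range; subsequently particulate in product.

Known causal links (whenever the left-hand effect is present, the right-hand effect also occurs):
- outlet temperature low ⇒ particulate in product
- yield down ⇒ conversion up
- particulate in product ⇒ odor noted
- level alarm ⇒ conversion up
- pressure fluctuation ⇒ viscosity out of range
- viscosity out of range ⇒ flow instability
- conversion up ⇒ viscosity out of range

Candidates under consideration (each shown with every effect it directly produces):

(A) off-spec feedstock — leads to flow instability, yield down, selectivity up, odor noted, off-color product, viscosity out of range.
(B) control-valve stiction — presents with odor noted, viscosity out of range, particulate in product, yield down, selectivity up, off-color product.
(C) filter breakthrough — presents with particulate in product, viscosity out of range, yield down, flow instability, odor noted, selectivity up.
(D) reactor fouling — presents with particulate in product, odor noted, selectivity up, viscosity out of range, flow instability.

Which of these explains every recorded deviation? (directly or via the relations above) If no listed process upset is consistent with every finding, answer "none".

For each candidate, compare predicted effects to what was observed:
(A) off-spec feedstock — flow instability match; selectivity up match; off-color product match; odor noted match; viscosity out of range match; particulate in product miss
(B) control-valve stiction — accounts for every observation (flow instability via viscosity out of range → flow instability)
(C) filter breakthrough — flow instability match; selectivity up match; off-color product miss; odor noted match; viscosity out of range match; particulate in product match
(D) reactor fouling — flow instability match; selectivity up match; off-color product miss; odor noted match; viscosity out of range match; particulate in product match
(B) is the only candidate with no mismatches.

B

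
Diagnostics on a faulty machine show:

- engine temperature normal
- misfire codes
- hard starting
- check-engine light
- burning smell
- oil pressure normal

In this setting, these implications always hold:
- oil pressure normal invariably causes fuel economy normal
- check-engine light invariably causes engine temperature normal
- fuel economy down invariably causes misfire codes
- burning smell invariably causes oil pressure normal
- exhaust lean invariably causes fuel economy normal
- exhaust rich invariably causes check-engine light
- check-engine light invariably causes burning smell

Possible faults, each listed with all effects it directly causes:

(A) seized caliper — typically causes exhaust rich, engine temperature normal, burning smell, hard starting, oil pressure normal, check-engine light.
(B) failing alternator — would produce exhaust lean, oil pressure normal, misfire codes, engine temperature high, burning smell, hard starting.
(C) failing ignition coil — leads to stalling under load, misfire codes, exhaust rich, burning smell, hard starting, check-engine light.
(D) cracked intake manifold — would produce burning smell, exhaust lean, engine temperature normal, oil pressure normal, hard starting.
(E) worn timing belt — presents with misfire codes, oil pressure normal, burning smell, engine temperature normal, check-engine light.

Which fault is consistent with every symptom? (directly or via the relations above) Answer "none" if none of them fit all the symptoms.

C

Per-candidate check:
(A) seized caliper — does not account for misfire codes
(B) failing alternator — engine temperature normal NO; misfire codes yes; hard starting yes; check-engine light NO; burning smell yes; oil pressure normal yes
(C) failing ignition coil — engine temperature normal yes (by check-engine light → engine temperature normal); misfire codes yes; hard starting yes; check-engine light yes; burning smell yes; oil pressure normal yes (by burning smell → oil pressure normal)
(D) cracked intake manifold — does not account for misfire codes, check-engine light
(E) worn timing belt — does not account for hard starting
(C) is the only candidate with no mismatches.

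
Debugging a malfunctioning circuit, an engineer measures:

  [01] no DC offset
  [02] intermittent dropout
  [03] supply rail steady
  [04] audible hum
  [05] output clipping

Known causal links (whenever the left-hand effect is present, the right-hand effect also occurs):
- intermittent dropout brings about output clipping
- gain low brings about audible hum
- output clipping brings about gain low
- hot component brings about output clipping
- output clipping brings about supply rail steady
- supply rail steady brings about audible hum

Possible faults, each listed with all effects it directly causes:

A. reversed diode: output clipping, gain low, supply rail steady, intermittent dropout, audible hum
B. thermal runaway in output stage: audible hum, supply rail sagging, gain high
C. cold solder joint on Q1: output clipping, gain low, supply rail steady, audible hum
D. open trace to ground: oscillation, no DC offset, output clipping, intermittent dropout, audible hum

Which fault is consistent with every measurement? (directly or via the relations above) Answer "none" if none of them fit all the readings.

D

For each candidate, compare predicted effects to what was observed:
(A) reversed diode — does not account for no DC offset
(B) thermal runaway in output stage — no DC offset ✗; intermittent dropout ✗; supply rail steady ✗; audible hum ✓; output clipping ✗
(C) cold solder joint on Q1 — no DC offset ✗; intermittent dropout ✗; supply rail steady ✓; audible hum ✓; output clipping ✓
(D) open trace to ground — accounts for every observation (supply rail steady through output clipping → supply rail steady)
(D) alone accounts for all the evidence.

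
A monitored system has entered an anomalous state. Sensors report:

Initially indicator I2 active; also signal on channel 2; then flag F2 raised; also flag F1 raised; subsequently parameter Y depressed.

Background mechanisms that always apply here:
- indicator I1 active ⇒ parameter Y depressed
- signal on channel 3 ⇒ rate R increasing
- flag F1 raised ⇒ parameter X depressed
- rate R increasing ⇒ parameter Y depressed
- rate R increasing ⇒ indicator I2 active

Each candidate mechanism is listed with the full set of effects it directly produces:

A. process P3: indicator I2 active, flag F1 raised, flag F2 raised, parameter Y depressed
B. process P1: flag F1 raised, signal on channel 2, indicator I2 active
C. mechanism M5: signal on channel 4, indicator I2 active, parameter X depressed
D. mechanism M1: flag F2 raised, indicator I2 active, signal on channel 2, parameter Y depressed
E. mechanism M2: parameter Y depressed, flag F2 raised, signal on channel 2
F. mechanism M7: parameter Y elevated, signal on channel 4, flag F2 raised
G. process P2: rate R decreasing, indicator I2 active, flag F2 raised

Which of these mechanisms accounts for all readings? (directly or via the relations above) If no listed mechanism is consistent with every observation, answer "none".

For each candidate, compare predicted effects to what was observed:
(A) process P3 — indicator I2 active +; signal on channel 2 -; flag F2 raised +; flag F1 raised +; parameter Y depressed +
(B) process P1 — indicator I2 active +; signal on channel 2 +; flag F2 raised -; flag F1 raised +; parameter Y depressed -
(C) mechanism M5 — indicator I2 active +; signal on channel 2 -; flag F2 raised -; flag F1 raised -; parameter Y depressed -
(D) mechanism M1 — indicator I2 active +; signal on channel 2 +; flag F2 raised +; flag F1 raised -; parameter Y depressed +
(E) mechanism M2 — does not account for indicator I2 active, flag F1 raised
(F) mechanism M7 — fails on indicator I2 active, signal on channel 2, flag F1 raised, parameter Y depressed (predicts parameter Y elevated, not parameter Y depressed)
(G) process P2 — does not account for signal on channel 2, flag F1 raised, parameter Y depressed
Every candidate fails on at least one observation.

none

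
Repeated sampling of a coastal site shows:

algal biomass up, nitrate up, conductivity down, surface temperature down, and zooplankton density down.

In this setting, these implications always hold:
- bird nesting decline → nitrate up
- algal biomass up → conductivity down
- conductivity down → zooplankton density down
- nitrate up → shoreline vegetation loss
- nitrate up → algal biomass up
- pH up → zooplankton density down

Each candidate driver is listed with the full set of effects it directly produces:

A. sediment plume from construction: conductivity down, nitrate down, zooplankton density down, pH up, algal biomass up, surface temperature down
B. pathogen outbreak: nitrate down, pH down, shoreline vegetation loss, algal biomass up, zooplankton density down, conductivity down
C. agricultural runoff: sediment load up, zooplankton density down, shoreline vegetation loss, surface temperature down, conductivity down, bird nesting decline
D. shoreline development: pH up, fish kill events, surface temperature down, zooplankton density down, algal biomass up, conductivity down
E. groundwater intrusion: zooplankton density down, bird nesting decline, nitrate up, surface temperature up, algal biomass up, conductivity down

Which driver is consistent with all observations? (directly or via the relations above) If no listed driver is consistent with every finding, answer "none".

C

Testing each hypothesis:
(A) sediment plume from construction — algal biomass up ✓; nitrate up ✗; conductivity down ✓; surface temperature down ✓; zooplankton density down ✓
(B) pathogen outbreak — algal biomass up ✓; nitrate up ✗; conductivity down ✓; surface temperature down ✗; zooplankton density down ✓
(C) agricultural runoff — accounts for every observation (algal biomass up by bird nesting decline → nitrate up → algal biomass up)
(D) shoreline development — algal biomass up ✓; nitrate up ✗; conductivity down ✓; surface temperature down ✓; zooplankton density down ✓
(E) groundwater intrusion — algal biomass up ✓; nitrate up ✓; conductivity down ✓; surface temperature down ✗; zooplankton density down ✓
(C) is the only candidate with no mismatches.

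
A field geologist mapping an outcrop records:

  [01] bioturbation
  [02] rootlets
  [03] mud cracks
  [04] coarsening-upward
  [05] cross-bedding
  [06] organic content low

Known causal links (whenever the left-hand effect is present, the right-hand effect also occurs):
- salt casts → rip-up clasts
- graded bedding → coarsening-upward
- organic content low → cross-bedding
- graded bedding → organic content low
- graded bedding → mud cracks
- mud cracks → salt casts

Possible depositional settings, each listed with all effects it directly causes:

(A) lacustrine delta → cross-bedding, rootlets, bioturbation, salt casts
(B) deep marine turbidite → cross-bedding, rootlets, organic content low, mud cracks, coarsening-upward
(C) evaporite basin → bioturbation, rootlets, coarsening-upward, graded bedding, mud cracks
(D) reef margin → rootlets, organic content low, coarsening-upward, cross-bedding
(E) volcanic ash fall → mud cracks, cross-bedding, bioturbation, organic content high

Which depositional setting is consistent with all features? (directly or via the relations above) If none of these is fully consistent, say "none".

Per-candidate check:
(A) lacustrine delta — bioturbation yes; rootlets yes; mud cracks NO; coarsening-upward NO; cross-bedding yes; organic content low NO
(B) deep marine turbidite — bioturbation NO; rootlets yes; mud cracks yes; coarsening-upward yes; cross-bedding yes; organic content low yes
(C) evaporite basin — bioturbation yes; rootlets yes; mud cracks yes; coarsening-upward yes; cross-bedding yes (by graded bedding → organic content low → cross-bedding); organic content low yes (by graded bedding → organic content low)
(D) reef margin — bioturbation NO; rootlets yes; mud cracks NO; coarsening-upward yes; cross-bedding yes; organic content low yes
(E) volcanic ash fall — fails on rootlets, coarsening-upward, organic content low (predicts organic content high, not organic content low)
Only (C) is consistent with every observation.

C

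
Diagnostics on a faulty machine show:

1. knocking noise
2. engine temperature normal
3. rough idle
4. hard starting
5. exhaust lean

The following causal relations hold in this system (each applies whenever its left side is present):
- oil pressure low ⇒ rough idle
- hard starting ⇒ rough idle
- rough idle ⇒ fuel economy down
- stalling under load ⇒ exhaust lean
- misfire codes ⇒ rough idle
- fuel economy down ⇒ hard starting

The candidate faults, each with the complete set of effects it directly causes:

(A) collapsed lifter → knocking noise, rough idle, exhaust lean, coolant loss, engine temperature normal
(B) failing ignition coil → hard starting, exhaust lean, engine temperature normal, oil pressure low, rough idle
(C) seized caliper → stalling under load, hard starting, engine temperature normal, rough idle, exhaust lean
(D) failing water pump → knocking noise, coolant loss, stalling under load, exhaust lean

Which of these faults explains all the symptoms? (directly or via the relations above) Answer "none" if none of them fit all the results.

Per-candidate check:
(A) collapsed lifter — accounts for every observation (hard starting by rough idle → fuel economy down → hard starting)
(B) failing ignition coil — does not account for knocking noise
(C) seized caliper — knocking noise miss; engine temperature normal match; rough idle match; hard starting match; exhaust lean match
(D) failing water pump — does not account for engine temperature normal, rough idle, hard starting
Only (A) is consistent with every observation.

A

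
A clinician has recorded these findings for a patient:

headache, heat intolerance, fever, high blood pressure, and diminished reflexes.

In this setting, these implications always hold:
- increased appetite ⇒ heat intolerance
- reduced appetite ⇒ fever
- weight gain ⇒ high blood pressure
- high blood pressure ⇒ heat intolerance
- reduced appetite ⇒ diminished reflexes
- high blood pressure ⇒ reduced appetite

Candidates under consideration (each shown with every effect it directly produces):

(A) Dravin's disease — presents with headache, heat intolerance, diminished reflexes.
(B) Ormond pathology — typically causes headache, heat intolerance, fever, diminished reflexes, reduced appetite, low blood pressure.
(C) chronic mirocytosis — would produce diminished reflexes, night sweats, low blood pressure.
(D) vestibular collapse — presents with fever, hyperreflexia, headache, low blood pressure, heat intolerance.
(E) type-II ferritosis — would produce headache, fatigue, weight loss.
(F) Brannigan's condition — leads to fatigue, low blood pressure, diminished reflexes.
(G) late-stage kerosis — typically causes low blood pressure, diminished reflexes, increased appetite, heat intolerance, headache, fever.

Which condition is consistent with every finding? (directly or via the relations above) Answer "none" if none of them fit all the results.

Testing each hypothesis:
(A) Dravin's disease — does not account for fever, high blood pressure
(B) Ormond pathology — headache +; heat intolerance +; fever +; high blood pressure -; diminished reflexes +
(C) chronic mirocytosis — headache -; heat intolerance -; fever -; high blood pressure -; diminished reflexes +
(D) vestibular collapse — headache +; heat intolerance +; fever +; high blood pressure -; diminished reflexes -
(E) type-II ferritosis — does not account for heat intolerance, fever, high blood pressure, diminished reflexes
(F) Brannigan's condition — headache -; heat intolerance -; fever -; high blood pressure -; diminished reflexes +
(G) late-stage kerosis — fails on high blood pressure (predicts low blood pressure, not high blood pressure)
Every candidate fails on at least one observation.

none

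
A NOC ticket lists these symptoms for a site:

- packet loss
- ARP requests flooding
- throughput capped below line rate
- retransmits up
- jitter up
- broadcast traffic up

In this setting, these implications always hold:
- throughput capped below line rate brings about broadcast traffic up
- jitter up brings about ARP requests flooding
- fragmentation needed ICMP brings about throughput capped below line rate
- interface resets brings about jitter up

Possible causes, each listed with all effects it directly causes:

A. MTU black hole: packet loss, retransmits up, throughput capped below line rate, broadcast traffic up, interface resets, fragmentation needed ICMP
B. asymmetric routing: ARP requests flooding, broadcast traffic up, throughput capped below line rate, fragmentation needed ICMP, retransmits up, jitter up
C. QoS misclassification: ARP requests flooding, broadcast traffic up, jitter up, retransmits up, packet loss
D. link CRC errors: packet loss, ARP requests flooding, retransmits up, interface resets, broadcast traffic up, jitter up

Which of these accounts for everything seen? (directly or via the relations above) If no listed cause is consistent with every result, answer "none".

Per-candidate check:
(A) MTU black hole — accounts for every observation (ARP requests flooding by interface resets → jitter up → ARP requests flooding)
(B) asymmetric routing — does not account for packet loss
(C) QoS misclassification — packet loss match; ARP requests flooding match; throughput capped below line rate miss; retransmits up match; jitter up match; broadcast traffic up match
(D) link CRC errors — does not account for throughput capped below line rate
Only (A) is consistent with every observation.

A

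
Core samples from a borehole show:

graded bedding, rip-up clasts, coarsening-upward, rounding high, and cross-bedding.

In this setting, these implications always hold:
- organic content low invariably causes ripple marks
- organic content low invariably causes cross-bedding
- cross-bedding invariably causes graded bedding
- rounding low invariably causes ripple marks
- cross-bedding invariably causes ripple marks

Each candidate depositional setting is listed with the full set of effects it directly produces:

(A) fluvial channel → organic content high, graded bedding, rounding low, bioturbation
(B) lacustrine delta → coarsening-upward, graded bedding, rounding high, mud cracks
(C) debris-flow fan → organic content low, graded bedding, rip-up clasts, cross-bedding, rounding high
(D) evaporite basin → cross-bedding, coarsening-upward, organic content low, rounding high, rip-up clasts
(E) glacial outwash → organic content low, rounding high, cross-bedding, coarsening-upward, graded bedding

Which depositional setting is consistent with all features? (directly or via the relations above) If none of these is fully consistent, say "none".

For each candidate, compare predicted effects to what was observed:
(A) fluvial channel — fails on rip-up clasts, coarsening-upward, rounding high, cross-bedding (predicts rounding low, not rounding high)
(B) lacustrine delta — graded bedding yes; rip-up clasts NO; coarsening-upward yes; rounding high yes; cross-bedding NO
(C) debris-flow fan — graded bedding yes; rip-up clasts yes; coarsening-upward NO; rounding high yes; cross-bedding yes
(D) evaporite basin — graded bedding yes (via cross-bedding → graded bedding); rip-up clasts yes; coarsening-upward yes; rounding high yes; cross-bedding yes
(E) glacial outwash — does not account for rip-up clasts
Only (D) is consistent with every observation.

D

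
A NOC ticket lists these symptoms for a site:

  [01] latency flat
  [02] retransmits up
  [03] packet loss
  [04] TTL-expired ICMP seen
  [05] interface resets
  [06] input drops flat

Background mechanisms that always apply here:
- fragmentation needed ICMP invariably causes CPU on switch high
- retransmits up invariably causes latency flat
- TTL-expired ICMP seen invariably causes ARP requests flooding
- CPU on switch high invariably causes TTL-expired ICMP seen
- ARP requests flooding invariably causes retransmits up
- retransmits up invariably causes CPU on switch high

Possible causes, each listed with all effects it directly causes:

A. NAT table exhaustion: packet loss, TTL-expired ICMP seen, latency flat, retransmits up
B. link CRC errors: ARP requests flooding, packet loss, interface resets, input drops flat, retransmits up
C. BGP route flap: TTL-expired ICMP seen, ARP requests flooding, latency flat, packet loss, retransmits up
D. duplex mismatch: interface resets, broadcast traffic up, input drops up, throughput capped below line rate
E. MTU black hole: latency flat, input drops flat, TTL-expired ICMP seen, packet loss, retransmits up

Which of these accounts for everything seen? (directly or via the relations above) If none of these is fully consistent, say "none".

B

Testing each hypothesis:
(A) NAT table exhaustion — latency flat +; retransmits up +; packet loss +; TTL-expired ICMP seen +; interface resets -; input drops flat -
(B) link CRC errors — accounts for every observation (latency flat via retransmits up → latency flat)
(C) BGP route flap — does not account for interface resets, input drops flat
(D) duplex mismatch — fails on latency flat, retransmits up, packet loss, TTL-expired ICMP seen, input drops flat (predicts input drops up, not input drops flat)
(E) MTU black hole — latency flat +; retransmits up +; packet loss +; TTL-expired ICMP seen +; interface resets -; input drops flat +
(B) alone accounts for all the evidence.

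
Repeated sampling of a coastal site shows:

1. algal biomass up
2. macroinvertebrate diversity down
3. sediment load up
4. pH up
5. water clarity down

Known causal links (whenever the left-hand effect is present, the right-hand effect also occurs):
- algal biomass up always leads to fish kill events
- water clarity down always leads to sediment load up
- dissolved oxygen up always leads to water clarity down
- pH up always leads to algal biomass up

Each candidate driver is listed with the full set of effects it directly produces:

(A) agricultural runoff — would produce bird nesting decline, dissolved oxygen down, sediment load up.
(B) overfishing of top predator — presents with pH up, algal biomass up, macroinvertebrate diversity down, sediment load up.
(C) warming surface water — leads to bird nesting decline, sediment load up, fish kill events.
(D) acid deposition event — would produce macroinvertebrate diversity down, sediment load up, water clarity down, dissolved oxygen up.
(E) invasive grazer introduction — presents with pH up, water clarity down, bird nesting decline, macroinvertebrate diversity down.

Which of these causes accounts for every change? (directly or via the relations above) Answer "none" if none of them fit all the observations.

Per-candidate check:
(A) agricultural runoff — does not account for algal biomass up, macroinvertebrate diversity down, pH up, water clarity down
(B) overfishing of top predator — does not account for water clarity down
(C) warming surface water — algal biomass up ✗; macroinvertebrate diversity down ✗; sediment load up ✓; pH up ✗; water clarity down ✗
(D) acid deposition event — does not account for algal biomass up, pH up
(E) invasive grazer introduction — algal biomass up ✓ (by pH up → algal biomass up); macroinvertebrate diversity down ✓; sediment load up ✓ (by water clarity down → sediment load up); pH up ✓; water clarity down ✓
(E) is the only candidate with no mismatches.

E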